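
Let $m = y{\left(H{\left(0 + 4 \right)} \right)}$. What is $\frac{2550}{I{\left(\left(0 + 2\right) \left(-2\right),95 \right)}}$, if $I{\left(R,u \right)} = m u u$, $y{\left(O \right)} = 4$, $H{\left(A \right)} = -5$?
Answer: $\frac{51}{722} \approx 0.070637$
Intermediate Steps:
$m = 4$
$I{\left(R,u \right)} = 4 u^{2}$ ($I{\left(R,u \right)} = 4 u u = 4 u^{2}$)
$\frac{2550}{I{\left(\left(0 + 2\right) \left(-2\right),95 \right)}} = \frac{2550}{4 \cdot 95^{2}} = \frac{2550}{4 \cdot 9025} = \frac{2550}{36100} = 2550 \cdot \frac{1}{36100} = \frac{51}{722}$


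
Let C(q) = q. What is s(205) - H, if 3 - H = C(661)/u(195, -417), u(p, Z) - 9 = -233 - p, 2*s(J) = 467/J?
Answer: -590707/171790 ≈ -3.4385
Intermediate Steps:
s(J) = 467/(2*J) (s(J) = (467/J)/2 = 467/(2*J))
u(p, Z) = -224 - p (u(p, Z) = 9 + (-233 - p) = -224 - p)
H = 1918/419 (H = 3 - 661/(-224 - 1*195) = 3 - 661/(-224 - 195) = 3 - 661/(-419) = 3 - 661*(-1)/419 = 3 - 1*(-661/419) = 3 + 661/419 = 1918/419 ≈ 4.5776)
s(205) - H = (467/2)/205 - 1*1918/419 = (467/2)*(1/205) - 1918/419 = 467/410 - 1918/419 = -590707/171790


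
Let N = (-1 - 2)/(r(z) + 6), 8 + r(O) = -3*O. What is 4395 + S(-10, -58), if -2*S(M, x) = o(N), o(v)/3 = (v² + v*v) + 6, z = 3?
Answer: 530679/121 ≈ 4385.8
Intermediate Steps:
r(O) = -8 - 3*O
N = 3/11 (N = (-1 - 2)/((-8 - 3*3) + 6) = -3/((-8 - 9) + 6) = -3/(-17 + 6) = -3/(-11) = -3*(-1/11) = 3/11 ≈ 0.27273)
o(v) = 18 + 6*v² (o(v) = 3*((v² + v*v) + 6) = 3*((v² + v²) + 6) = 3*(2*v² + 6) = 3*(6 + 2*v²) = 18 + 6*v²)
S(M, x) = -1116/121 (S(M, x) = -(18 + 6*(3/11)²)/2 = -(18 + 6*(9/121))/2 = -(18 + 54/121)/2 = -½*2232/121 = -1116/121)
4395 + S(-10, -58) = 4395 - 1116/121 = 530679/121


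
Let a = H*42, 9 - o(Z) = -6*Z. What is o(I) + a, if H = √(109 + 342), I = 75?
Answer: 459 + 42*√451 ≈ 1350.9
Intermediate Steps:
o(Z) = 9 + 6*Z (o(Z) = 9 - (-6)*Z = 9 + 6*Z)
H = √451 ≈ 21.237
a = 42*√451 (a = √451*42 = 42*√451 ≈ 891.94)
o(I) + a = (9 + 6*75) + 42*√451 = (9 + 450) + 42*√451 = 459 + 42*√451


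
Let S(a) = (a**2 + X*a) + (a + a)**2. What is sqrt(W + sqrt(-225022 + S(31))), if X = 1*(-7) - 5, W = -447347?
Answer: sqrt(-447347 + I*sqrt(220589)) ≈ 0.351 + 668.84*I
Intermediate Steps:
X = -12 (X = -7 - 5 = -12)
S(a) = -12*a + 5*a**2 (S(a) = (a**2 - 12*a) + (a + a)**2 = (a**2 - 12*a) + (2*a)**2 = (a**2 - 12*a) + 4*a**2 = -12*a + 5*a**2)
sqrt(W + sqrt(-225022 + S(31))) = sqrt(-447347 + sqrt(-225022 + 31*(-12 + 5*31))) = sqrt(-447347 + sqrt(-225022 + 31*(-12 + 155))) = sqrt(-447347 + sqrt(-225022 + 31*143)) = sqrt(-447347 + sqrt(-225022 + 4433)) = sqrt(-447347 + sqrt(-220589)) = sqrt(-447347 + I*sqrt(220589))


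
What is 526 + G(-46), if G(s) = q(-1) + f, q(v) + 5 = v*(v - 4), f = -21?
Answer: 505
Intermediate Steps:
q(v) = -5 + v*(-4 + v) (q(v) = -5 + v*(v - 4) = -5 + v*(-4 + v))
G(s) = -21 (G(s) = (-5 + (-1)² - 4*(-1)) - 21 = (-5 + 1 + 4) - 21 = 0 - 21 = -21)
526 + G(-46) = 526 - 21 = 505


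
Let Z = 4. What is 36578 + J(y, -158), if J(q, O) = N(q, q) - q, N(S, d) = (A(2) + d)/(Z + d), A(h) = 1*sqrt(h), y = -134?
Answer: 2386347/65 - sqrt(2)/130 ≈ 36713.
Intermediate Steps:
A(h) = sqrt(h)
N(S, d) = (d + sqrt(2))/(4 + d) (N(S, d) = (sqrt(2) + d)/(4 + d) = (d + sqrt(2))/(4 + d))
J(q, O) = -q + (q + sqrt(2))/(4 + q) (J(q, O) = (q + sqrt(2))/(4 + q) - q = -q + (q + sqrt(2))/(4 + q))
36578 + J(y, -158) = 36578 + (-134 + sqrt(2) - 1*(-134)*(4 - 134))/(4 - 134) = 36578 + (-134 + sqrt(2) - 1*(-134)*(-130))/(-130) = 36578 - (-134 + sqrt(2) - 17420)/130 = 36578 - (-17554 + sqrt(2))/130 = 36578 + (8777/65 - sqrt(2)/130) = 2386347/65 - sqrt(2)/130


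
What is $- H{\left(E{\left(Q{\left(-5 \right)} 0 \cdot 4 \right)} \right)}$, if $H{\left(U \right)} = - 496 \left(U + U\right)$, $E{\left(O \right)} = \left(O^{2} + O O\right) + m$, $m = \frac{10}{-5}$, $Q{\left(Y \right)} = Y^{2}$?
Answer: $-1984$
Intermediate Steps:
$m = -2$ ($m = 10 \left(- \frac{1}{5}\right) = -2$)
$E{\left(O \right)} = -2 + 2 O^{2}$ ($E{\left(O \right)} = \left(O^{2} + O O\right) - 2 = \left(O^{2} + O^{2}\right) - 2 = 2 O^{2} - 2 = -2 + 2 O^{2}$)
$H{\left(U \right)} = - 992 U$ ($H{\left(U \right)} = - 496 \cdot 2 U = - 992 U$)
$- H{\left(E{\left(Q{\left(-5 \right)} 0 \cdot 4 \right)} \right)} = - \left(-992\right) \left(-2 + 2 \left(\left(-5\right)^{2} \cdot 0 \cdot 4\right)^{2}\right) = - \left(-992\right) \left(-2 + 2 \left(25 \cdot 0 \cdot 4\right)^{2}\right) = - \left(-992\right) \left(-2 + 2 \left(0 \cdot 4\right)^{2}\right) = - \left(-992\right) \left(-2 + 2 \cdot 0^{2}\right) = - \left(-992\right) \left(-2 + 2 \cdot 0\right) = - \left(-992\right) \left(-2 + 0\right) = - \left(-992\right) \left(-2\right) = \left(-1\right) 1984 = -1984$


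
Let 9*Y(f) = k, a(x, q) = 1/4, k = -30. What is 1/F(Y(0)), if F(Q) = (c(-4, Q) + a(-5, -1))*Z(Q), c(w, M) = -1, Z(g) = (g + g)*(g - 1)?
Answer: -3/65 ≈ -0.046154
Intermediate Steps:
a(x, q) = ¼
Y(f) = -10/3 (Y(f) = (⅑)*(-30) = -10/3)
Z(g) = 2*g*(-1 + g) (Z(g) = (2*g)*(-1 + g) = 2*g*(-1 + g))
F(Q) = -3*Q*(-1 + Q)/2 (F(Q) = (-1 + ¼)*(2*Q*(-1 + Q)) = -3*Q*(-1 + Q)/2)
1/F(Y(0)) = 1/((3/2)*(-10/3)*(1 - 1*(-10/3))) = 1/((3/2)*(-10/3)*(1 + 10/3)) = 1/((3/2)*(-10/3)*(13/3)) = 1/(-65/3) = -3/65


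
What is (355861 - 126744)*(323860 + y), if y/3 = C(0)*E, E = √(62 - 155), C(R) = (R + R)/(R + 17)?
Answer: 74201831620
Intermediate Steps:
C(R) = 2*R/(17 + R) (C(R) = (2*R)/(17 + R) = 2*R/(17 + R))
E = I*√93 (E = √(-93) = I*√93 ≈ 9.6436*I)
y = 0 (y = 3*((2*0/(17 + 0))*(I*√93)) = 3*((2*0/17)*(I*√93)) = 3*((2*0*(1/17))*(I*√93)) = 3*(0*(I*√93)) = 3*0 = 0)
(355861 - 126744)*(323860 + y) = (355861 - 126744)*(323860 + 0) = 229117*323860 = 74201831620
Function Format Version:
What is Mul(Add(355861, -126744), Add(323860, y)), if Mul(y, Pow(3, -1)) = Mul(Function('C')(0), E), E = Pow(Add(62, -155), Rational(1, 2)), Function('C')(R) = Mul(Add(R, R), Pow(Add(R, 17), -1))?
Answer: 74201831620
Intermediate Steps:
Function('C')(R) = Mul(2, R, Pow(Add(17, R), -1)) (Function('C')(R) = Mul(Mul(2, R), Pow(Add(17, R), -1)) = Mul(2, R, Pow(Add(17, R), -1)))
E = Mul(I, Pow(93, Rational(1, 2))) (E = Pow(-93, Rational(1, 2)) = Mul(I, Pow(93, Rational(1, 2))) ≈ Mul(9.6436, I))
y = 0 (y = Mul(3, Mul(Mul(2, 0, Pow(Add(17, 0), -1)), Mul(I, Pow(93, Rational(1, 2))))) = Mul(3, Mul(Mul(2, 0, Pow(17, -1)), Mul(I, Pow(93, Rational(1, 2))))) = Mul(3, Mul(Mul(2, 0, Rational(1, 17)), Mul(I, Pow(93, Rational(1, 2))))) = Mul(3, Mul(0, Mul(I, Pow(93, Rational(1, 2))))) = Mul(3, 0) = 0)
Mul(Add(355861, -126744), Add(323860, y)) = Mul(Add(355861, -126744), Add(323860, 0)) = Mul(229117, 323860) = 74201831620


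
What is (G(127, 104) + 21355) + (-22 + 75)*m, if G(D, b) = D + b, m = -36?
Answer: 19678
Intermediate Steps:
(G(127, 104) + 21355) + (-22 + 75)*m = ((127 + 104) + 21355) + (-22 + 75)*(-36) = (231 + 21355) + 53*(-36) = 21586 - 1908 = 19678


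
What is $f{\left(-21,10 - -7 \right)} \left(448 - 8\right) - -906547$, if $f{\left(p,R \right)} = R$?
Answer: $914027$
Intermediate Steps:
$f{\left(-21,10 - -7 \right)} \left(448 - 8\right) - -906547 = \left(10 - -7\right) \left(448 - 8\right) - -906547 = \left(10 + 7\right) 440 + 906547 = 17 \cdot 440 + 906547 = 7480 + 906547 = 914027$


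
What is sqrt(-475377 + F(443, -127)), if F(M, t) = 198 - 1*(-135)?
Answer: 2*I*sqrt(118761) ≈ 689.23*I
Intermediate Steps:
F(M, t) = 333 (F(M, t) = 198 + 135 = 333)
sqrt(-475377 + F(443, -127)) = sqrt(-475377 + 333) = sqrt(-475044) = 2*I*sqrt(118761)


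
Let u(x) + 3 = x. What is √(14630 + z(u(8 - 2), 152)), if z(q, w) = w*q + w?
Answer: √15238 ≈ 123.44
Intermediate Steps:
u(x) = -3 + x
z(q, w) = w + q*w (z(q, w) = q*w + w = w + q*w)
√(14630 + z(u(8 - 2), 152)) = √(14630 + 152*(1 + (-3 + (8 - 2)))) = √(14630 + 152*(1 + (-3 + 6))) = √(14630 + 152*(1 + 3)) = √(14630 + 152*4) = √(14630 + 608) = √15238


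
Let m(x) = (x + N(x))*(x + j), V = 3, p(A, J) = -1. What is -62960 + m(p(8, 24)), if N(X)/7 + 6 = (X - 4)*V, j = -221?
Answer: -30104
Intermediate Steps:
N(X) = -126 + 21*X (N(X) = -42 + 7*((X - 4)*3) = -42 + 7*((-4 + X)*3) = -42 + 7*(-12 + 3*X) = -42 + (-84 + 21*X) = -126 + 21*X)
m(x) = (-221 + x)*(-126 + 22*x) (m(x) = (x + (-126 + 21*x))*(x - 221) = (-126 + 22*x)*(-221 + x) = (-221 + x)*(-126 + 22*x))
-62960 + m(p(8, 24)) = -62960 + (27846 - 4988*(-1) + 22*(-1)**2) = -62960 + (27846 + 4988 + 22*1) = -62960 + (27846 + 4988 + 22) = -62960 + 32856 = -30104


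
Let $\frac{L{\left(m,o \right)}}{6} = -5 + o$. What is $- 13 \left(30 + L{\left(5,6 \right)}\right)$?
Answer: $-468$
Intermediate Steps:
$L{\left(m,o \right)} = -30 + 6 o$ ($L{\left(m,o \right)} = 6 \left(-5 + o\right) = -30 + 6 o$)
$- 13 \left(30 + L{\left(5,6 \right)}\right) = - 13 \left(30 + \left(-30 + 6 \cdot 6\right)\right) = - 13 \left(30 + \left(-30 + 36\right)\right) = - 13 \left(30 + 6\right) = \left(-13\right) 36 = -468$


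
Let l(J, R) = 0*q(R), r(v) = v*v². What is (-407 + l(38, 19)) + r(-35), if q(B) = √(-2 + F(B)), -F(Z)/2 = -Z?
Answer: -43282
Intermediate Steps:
F(Z) = 2*Z (F(Z) = -(-2)*Z = 2*Z)
q(B) = √(-2 + 2*B)
r(v) = v³
l(J, R) = 0 (l(J, R) = 0*√(-2 + 2*R) = 0)
(-407 + l(38, 19)) + r(-35) = (-407 + 0) + (-35)³ = -407 - 42875 = -43282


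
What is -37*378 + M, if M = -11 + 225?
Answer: -13772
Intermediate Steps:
M = 214
-37*378 + M = -37*378 + 214 = -13986 + 214 = -13772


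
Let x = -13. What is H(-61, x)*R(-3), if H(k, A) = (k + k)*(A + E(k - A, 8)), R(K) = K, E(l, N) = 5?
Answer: -2928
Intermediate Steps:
H(k, A) = 2*k*(5 + A) (H(k, A) = (k + k)*(A + 5) = (2*k)*(5 + A) = 2*k*(5 + A))
H(-61, x)*R(-3) = (2*(-61)*(5 - 13))*(-3) = (2*(-61)*(-8))*(-3) = 976*(-3) = -2928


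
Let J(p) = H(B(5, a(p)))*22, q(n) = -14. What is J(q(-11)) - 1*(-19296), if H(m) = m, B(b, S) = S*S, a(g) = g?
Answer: 23608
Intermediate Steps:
B(b, S) = S**2
J(p) = 22*p**2 (J(p) = p**2*22 = 22*p**2)
J(q(-11)) - 1*(-19296) = 22*(-14)**2 - 1*(-19296) = 22*196 + 19296 = 4312 + 19296 = 23608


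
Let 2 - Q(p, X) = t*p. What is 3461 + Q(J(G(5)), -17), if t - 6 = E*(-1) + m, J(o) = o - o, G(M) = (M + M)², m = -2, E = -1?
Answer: 3463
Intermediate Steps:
G(M) = 4*M² (G(M) = (2*M)² = 4*M²)
J(o) = 0
t = 5 (t = 6 + (-1*(-1) - 2) = 6 + (1 - 2) = 6 - 1 = 5)
Q(p, X) = 2 - 5*p
3461 + Q(J(G(5)), -17) = 3461 + (2 - 5*0) = 3461 + (2 + 0) = 3461 + 2 = 3463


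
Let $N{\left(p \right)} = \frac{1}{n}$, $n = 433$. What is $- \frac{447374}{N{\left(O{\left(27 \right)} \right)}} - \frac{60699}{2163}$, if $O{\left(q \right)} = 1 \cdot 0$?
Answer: $- \frac{139667051415}{721} \approx -1.9371 \cdot 10^{8}$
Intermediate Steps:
$O{\left(q \right)} = 0$
$N{\left(p \right)} = \frac{1}{433}$
$- \frac{447374}{N{\left(O{\left(27 \right)} \right)}} - \frac{60699}{2163} = - 447374 \frac{1}{\frac{1}{433}} - \frac{60699}{2163} = \left(-447374\right) 433 - \frac{20233}{721} = -193712942 - \frac{20233}{721} = - \frac{139667051415}{721}$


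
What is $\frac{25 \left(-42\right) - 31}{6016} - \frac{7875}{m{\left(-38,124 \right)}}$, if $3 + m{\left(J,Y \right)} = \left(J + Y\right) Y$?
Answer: $- \frac{179029}{194944} \approx -0.91836$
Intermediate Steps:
$m{\left(J,Y \right)} = -3 + Y \left(J + Y\right)$ ($m{\left(J,Y \right)} = -3 + \left(J + Y\right) Y = -3 + Y \left(J + Y\right)$)
$\frac{25 \left(-42\right) - 31}{6016} - \frac{7875}{m{\left(-38,124 \right)}} = \frac{25 \left(-42\right) - 31}{6016} - \frac{7875}{-3 + 124^{2} - 4712} = \left(-1050 - 31\right) \frac{1}{6016} - \frac{7875}{-3 + 15376 - 4712} = \left(-1081\right) \frac{1}{6016} - \frac{7875}{10661} = - \frac{23}{128} - \frac{1125}{1523} = - \frac{179029}{194944}$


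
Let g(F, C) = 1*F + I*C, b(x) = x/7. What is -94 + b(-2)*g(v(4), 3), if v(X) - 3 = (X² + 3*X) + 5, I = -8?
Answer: -682/7 ≈ -97.429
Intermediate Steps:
b(x) = x/7 (b(x) = x*(⅐) = x/7)
v(X) = 8 + X² + 3*X (v(X) = 3 + ((X² + 3*X) + 5) = 3 + (5 + X² + 3*X) = 8 + X² + 3*X)
g(F, C) = F - 8*C (g(F, C) = 1*F - 8*C = F - 8*C)
-94 + b(-2)*g(v(4), 3) = -94 + ((⅐)*(-2))*((8 + 4² + 3*4) - 8*3) = -94 - 2*((8 + 16 + 12) - 24)/7 = -94 - 2*(36 - 24)/7 = -94 - 2/7*12 = -94 - 24/7 = -682/7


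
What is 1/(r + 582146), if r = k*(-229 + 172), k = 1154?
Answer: 1/516368 ≈ 1.9366e-6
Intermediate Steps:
r = -65778 (r = 1154*(-229 + 172) = 1154*(-57) = -65778)
1/(r + 582146) = 1/(-65778 + 582146) = 1/516368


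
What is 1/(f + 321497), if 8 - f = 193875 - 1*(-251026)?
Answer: -1/123396 ≈ -8.1040e-6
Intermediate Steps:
f = -444893 (f = 8 - (193875 - 1*(-251026)) = 8 - (193875 + 251026) = 8 - 1*444901 = 8 - 444901 = -444893)
1/(f + 321497) = 1/(-444893 + 321497) = 1/(-123396) = -1/123396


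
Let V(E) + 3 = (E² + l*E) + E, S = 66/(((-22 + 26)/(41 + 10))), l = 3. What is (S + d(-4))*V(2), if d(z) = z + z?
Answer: 15003/2 ≈ 7501.5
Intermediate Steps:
S = 1683/2 (S = 66/((4/51)) = 66/((4*(1/51))) = 66/(4/51) = 66*(51/4) = 1683/2 ≈ 841.50)
d(z) = 2*z
V(E) = -3 + E² + 4*E (V(E) = -3 + ((E² + 3*E) + E) = -3 + (E² + 4*E) = -3 + E² + 4*E)
(S + d(-4))*V(2) = (1683/2 + 2*(-4))*(-3 + 2² + 4*2) = (1683/2 - 8)*(-3 + 4 + 8) = (1667/2)*9 = 15003/2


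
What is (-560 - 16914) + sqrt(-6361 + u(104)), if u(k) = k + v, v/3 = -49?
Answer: -17474 + 2*I*sqrt(1601) ≈ -17474.0 + 80.025*I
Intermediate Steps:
v = -147 (v = 3*(-49) = -147)
u(k) = -147 + k (u(k) = k - 147 = -147 + k)
(-560 - 16914) + sqrt(-6361 + u(104)) = (-560 - 16914) + sqrt(-6361 + (-147 + 104)) = -17474 + sqrt(-6361 - 43) = -17474 + sqrt(-6404) = -17474 + 2*I*sqrt(1601)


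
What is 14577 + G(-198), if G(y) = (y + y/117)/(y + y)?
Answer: 1705568/117 ≈ 14578.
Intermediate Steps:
G(y) = 59/117 (G(y) = (y + y*(1/117))/((2*y)) = (y + y/117)*(1/(2*y)) = (118*y/117)*(1/(2*y)) = 59/117)
14577 + G(-198) = 14577 + 59/117 = 1705568/117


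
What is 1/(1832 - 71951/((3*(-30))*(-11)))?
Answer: 90/158339 ≈ 0.00056840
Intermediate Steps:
1/(1832 - 71951/((3*(-30))*(-11))) = 1/(1832 - 71951/((-90*(-11)))) = 1/(1832 - 71951/990) = 1/(1832 - 71951*1/990) = 1/(1832 - 6541/90) = 1/(158339/90) = 90/158339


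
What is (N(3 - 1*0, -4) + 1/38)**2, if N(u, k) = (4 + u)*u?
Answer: 638401/1444 ≈ 442.11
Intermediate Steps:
N(u, k) = u*(4 + u)
(N(3 - 1*0, -4) + 1/38)**2 = ((3 - 1*0)*(4 + (3 - 1*0)) + 1/38)**2 = ((3 + 0)*(4 + (3 + 0)) + 1/38)**2 = (3*(4 + 3) + 1/38)**2 = (3*7 + 1/38)**2 = (21 + 1/38)**2 = (799/38)**2 = 638401/1444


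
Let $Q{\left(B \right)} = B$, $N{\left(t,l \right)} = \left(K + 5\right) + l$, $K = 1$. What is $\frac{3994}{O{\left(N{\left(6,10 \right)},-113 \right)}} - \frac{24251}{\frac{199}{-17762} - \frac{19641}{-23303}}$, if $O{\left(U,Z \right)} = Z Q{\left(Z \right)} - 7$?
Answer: $- \frac{64049749575334501}{2196507031245} \approx -29160.0$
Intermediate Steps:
$N{\left(t,l \right)} = 6 + l$ ($N{\left(t,l \right)} = \left(1 + 5\right) + l = 6 + l$)
$O{\left(U,Z \right)} = -7 + Z^{2}$ ($O{\left(U,Z \right)} = Z Z - 7 = Z^{2} - 7 = -7 + Z^{2}$)
$\frac{3994}{O{\left(N{\left(6,10 \right)},-113 \right)}} - \frac{24251}{\frac{199}{-17762} - \frac{19641}{-23303}} = \frac{3994}{-7 + \left(-113\right)^{2}} - \frac{24251}{\frac{199}{-17762} - \frac{19641}{-23303}} = \frac{3994}{-7 + 12769} - \frac{24251}{199 \left(- \frac{1}{17762}\right) - - \frac{19641}{23303}} = \frac{3994}{12762} - \frac{24251}{- \frac{199}{17762} + \frac{19641}{23303}} = 3994 \cdot \frac{1}{12762} - \frac{24251}{\frac{344226145}{413907886}} = \frac{1997}{6381} - \frac{10037680143386}{344226145} = - \frac{64049749575334501}{2196507031245}$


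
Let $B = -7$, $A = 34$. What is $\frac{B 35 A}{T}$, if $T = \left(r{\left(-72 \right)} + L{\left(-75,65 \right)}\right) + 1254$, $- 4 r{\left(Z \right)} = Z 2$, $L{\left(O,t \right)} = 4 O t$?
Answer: $\frac{833}{1821} \approx 0.45744$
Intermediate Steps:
$L{\left(O,t \right)} = 4 O t$
$r{\left(Z \right)} = - \frac{Z}{2}$ ($r{\left(Z \right)} = - \frac{Z 2}{4} = - \frac{2 Z}{4} = - \frac{Z}{2}$)
$T = -18210$ ($T = \left(\left(- \frac{1}{2}\right) \left(-72\right) + 4 \left(-75\right) 65\right) + 1254 = \left(36 - 19500\right) + 1254 = -19464 + 1254 = -18210$)
$\frac{B 35 A}{T} = \frac{\left(-7\right) 35 \cdot 34}{-18210} = \left(-245\right) 34 \left(- \frac{1}{18210}\right) = \left(-8330\right) \left(- \frac{1}{18210}\right) = \frac{833}{1821}$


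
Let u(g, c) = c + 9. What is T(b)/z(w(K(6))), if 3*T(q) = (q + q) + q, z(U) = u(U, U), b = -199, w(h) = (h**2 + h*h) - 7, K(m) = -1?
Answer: -199/4 ≈ -49.750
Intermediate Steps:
u(g, c) = 9 + c
w(h) = -7 + 2*h**2 (w(h) = (h**2 + h**2) - 7 = 2*h**2 - 7 = -7 + 2*h**2)
z(U) = 9 + U
T(q) = q (T(q) = ((q + q) + q)/3 = (2*q + q)/3 = (3*q)/3 = q)
T(b)/z(w(K(6))) = -199/(9 + (-7 + 2*(-1)**2)) = -199/(9 + (-7 + 2*1)) = -199/(9 + (-7 + 2)) = -199/(9 - 5) = -199/4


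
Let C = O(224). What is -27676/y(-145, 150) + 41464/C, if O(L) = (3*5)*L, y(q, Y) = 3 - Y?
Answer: 589801/2940 ≈ 200.61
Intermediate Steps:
O(L) = 15*L
C = 3360 (C = 15*224 = 3360)
-27676/y(-145, 150) + 41464/C = -27676/(3 - 1*150) + 41464/3360 = -27676/(3 - 150) + 41464*(1/3360) = -27676/(-147) + 5183/420 = -27676*(-1/147) + 5183/420 = 27676/147 + 5183/420 = 589801/2940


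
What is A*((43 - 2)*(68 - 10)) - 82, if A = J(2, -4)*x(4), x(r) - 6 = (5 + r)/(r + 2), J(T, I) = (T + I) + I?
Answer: -107092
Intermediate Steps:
J(T, I) = T + 2*I (J(T, I) = (I + T) + I = T + 2*I)
x(r) = 6 + (5 + r)/(2 + r) (x(r) = 6 + (5 + r)/(r + 2) = 6 + (5 + r)/(2 + r))
A = -45 (A = (2 + 2*(-4))*((17 + 7*4)/(2 + 4)) = (2 - 8)*((17 + 28)/6) = -45 ≈ -45.000)
A*((43 - 2)*(68 - 10)) - 82 = -45*(43 - 2)*(68 - 10) - 82 = -1845*58 - 82 = -45*2378 - 82 = -107010 - 82 = -107092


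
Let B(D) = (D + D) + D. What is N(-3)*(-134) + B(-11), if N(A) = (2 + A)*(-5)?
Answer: -703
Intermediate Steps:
B(D) = 3*D (B(D) = 2*D + D = 3*D)
N(A) = -10 - 5*A
N(-3)*(-134) + B(-11) = (-10 - 5*(-3))*(-134) + 3*(-11) = (-10 + 15)*(-134) - 33 = 5*(-134) - 33 = -670 - 33 = -703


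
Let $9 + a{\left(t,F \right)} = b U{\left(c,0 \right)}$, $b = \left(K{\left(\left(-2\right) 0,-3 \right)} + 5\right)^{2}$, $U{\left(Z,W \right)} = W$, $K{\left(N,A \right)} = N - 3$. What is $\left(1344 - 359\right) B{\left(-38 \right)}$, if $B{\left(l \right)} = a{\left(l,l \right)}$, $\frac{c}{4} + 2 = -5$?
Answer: $-8865$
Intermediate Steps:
$c = -28$ ($c = -8 + 4 \left(-5\right) = -8 - 20 = -28$)
$K{\left(N,A \right)} = -3 + N$ ($K{\left(N,A \right)} = N - 3 = -3 + N$)
$b = 4$ ($b = \left(\left(-3 - 0\right) + 5\right)^{2} = \left(\left(-3 + 0\right) + 5\right)^{2} = \left(-3 + 5\right)^{2} = 2^{2} = 4$)
$a{\left(t,F \right)} = -9$ ($a{\left(t,F \right)} = -9 + 4 \cdot 0 = -9 + 0 = -9$)
$B{\left(l \right)} = -9$
$\left(1344 - 359\right) B{\left(-38 \right)} = \left(1344 - 359\right) \left(-9\right) = 985 \left(-9\right) = -8865$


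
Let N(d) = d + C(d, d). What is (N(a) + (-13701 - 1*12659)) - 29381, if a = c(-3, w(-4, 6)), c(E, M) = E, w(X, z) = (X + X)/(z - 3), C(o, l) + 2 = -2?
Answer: -55748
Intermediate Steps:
C(o, l) = -4 (C(o, l) = -2 - 2 = -4)
w(X, z) = 2*X/(-3 + z) (w(X, z) = (2*X)/(-3 + z) = 2*X/(-3 + z))
a = -3
N(d) = -4 + d (N(d) = d - 4 = -4 + d)
(N(a) + (-13701 - 1*12659)) - 29381 = ((-4 - 3) + (-13701 - 1*12659)) - 29381 = (-7 + (-13701 - 12659)) - 29381 = (-7 - 26360) - 29381 = -26367 - 29381 = -55748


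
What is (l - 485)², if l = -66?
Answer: 303601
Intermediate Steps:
(l - 485)² = (-66 - 485)² = (-551)² = 303601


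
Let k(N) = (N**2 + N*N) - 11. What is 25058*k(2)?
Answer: -75174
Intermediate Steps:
k(N) = -11 + 2*N**2 (k(N) = (N**2 + N**2) - 11 = 2*N**2 - 11 = -11 + 2*N**2)
25058*k(2) = 25058*(-11 + 2*2**2) = 25058*(-11 + 2*4) = 25058*(-11 + 8) = 25058*(-3) = -75174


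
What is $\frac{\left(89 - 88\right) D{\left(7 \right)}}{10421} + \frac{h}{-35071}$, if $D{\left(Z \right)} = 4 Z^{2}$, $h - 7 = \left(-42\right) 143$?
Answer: $\frac{4081735}{21498523} \approx 0.18986$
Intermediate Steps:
$h = -5999$ ($h = 7 - 6006 = -5999$)
$\frac{\left(89 - 88\right) D{\left(7 \right)}}{10421} + \frac{h}{-35071} = \frac{\left(89 - 88\right) 4 \cdot 7^{2}}{10421} - \frac{5999}{-35071} = 1 \cdot 4 \cdot 49 \cdot \frac{1}{10421} - - \frac{5999}{35071} = 1 \cdot 196 \cdot \frac{1}{10421} + \frac{5999}{35071} = 196 \cdot \frac{1}{10421} + \frac{5999}{35071} = \frac{196}{10421} + \frac{5999}{35071} = \frac{4081735}{21498523}$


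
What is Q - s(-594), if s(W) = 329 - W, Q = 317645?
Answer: 316722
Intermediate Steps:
Q - s(-594) = 317645 - (329 - 1*(-594)) = 317645 - (329 + 594) = 317645 - 1*923 = 317645 - 923 = 316722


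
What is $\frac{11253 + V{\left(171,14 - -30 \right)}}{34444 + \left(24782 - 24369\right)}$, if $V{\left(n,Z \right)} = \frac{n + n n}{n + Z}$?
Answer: $\frac{18983}{58095} \approx 0.32676$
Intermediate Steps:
$V{\left(n,Z \right)} = \frac{n + n^{2}}{Z + n}$
$\frac{11253 + V{\left(171,14 - -30 \right)}}{34444 + \left(24782 - 24369\right)} = \frac{11253 + \frac{171 \left(1 + 171\right)}{\left(14 - -30\right) + 171}}{34444 + \left(24782 - 24369\right)} = \frac{11253 + 171 \frac{1}{\left(14 + 30\right) + 171} \cdot 172}{34444 + 413} = \frac{11253 + 171 \frac{1}{44 + 171} \cdot 172}{34857} = \left(11253 + 171 \cdot \frac{1}{215} \cdot 172\right) \frac{1}{34857} = \left(11253 + \frac{684}{5}\right) \frac{1}{34857} = \frac{56949}{5} \cdot \frac{1}{34857} = \frac{18983}{58095}$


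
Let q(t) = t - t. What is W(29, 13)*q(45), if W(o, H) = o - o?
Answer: 0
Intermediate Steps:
q(t) = 0
W(o, H) = 0
W(29, 13)*q(45) = 0*0 = 0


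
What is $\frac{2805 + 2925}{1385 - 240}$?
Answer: $\frac{1146}{229} \approx 5.0044$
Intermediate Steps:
$\frac{2805 + 2925}{1385 - 240} = \frac{5730}{1145} = 5730 \cdot \frac{1}{1145} = \frac{1146}{229}$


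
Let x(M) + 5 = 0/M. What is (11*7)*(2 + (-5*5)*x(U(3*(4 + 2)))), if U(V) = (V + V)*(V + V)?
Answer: 9779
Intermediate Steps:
U(V) = 4*V² (U(V) = (2*V)*(2*V) = 4*V²)
x(M) = -5 (x(M) = -5 + 0/M = -5 + 0 = -5)
(11*7)*(2 + (-5*5)*x(U(3*(4 + 2)))) = (11*7)*(2 - 5*5*(-5)) = 77*(2 - 25*(-5)) = 77*(2 + 125) = 77*127 = 9779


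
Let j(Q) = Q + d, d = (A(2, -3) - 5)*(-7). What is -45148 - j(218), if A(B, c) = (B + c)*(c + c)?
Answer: -45359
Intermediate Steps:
A(B, c) = 2*c*(B + c) (A(B, c) = (B + c)*(2*c) = 2*c*(B + c))
d = -7 (d = (2*(-3)*(2 - 3) - 5)*(-7) = (2*(-3)*(-1) - 5)*(-7) = (6 - 5)*(-7) = 1*(-7) = -7)
j(Q) = -7 + Q (j(Q) = Q - 7 = -7 + Q)
-45148 - j(218) = -45148 - (-7 + 218) = -45148 - 1*211 = -45148 - 211 = -45359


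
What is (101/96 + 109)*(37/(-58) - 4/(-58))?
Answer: -116215/1856 ≈ -62.616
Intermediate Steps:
(101/96 + 109)*(37/(-58) - 4/(-58)) = (101*(1/96) + 109)*(37*(-1/58) - 4*(-1/58)) = (101/96 + 109)*(-37/58 + 2/29) = (10565/96)*(-33/58) = -116215/1856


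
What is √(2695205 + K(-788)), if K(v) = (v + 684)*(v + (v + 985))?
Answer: √2756669 ≈ 1660.3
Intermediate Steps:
K(v) = (684 + v)*(985 + 2*v) (K(v) = (684 + v)*(v + (985 + v)) = (684 + v)*(985 + 2*v))
√(2695205 + K(-788)) = √(2695205 + (673740 + 2*(-788)² + 2353*(-788))) = √(2695205 + (673740 + 2*620944 - 1854164)) = √(2695205 + (673740 + 1241888 - 1854164)) = √(2695205 + 61464) = √2756669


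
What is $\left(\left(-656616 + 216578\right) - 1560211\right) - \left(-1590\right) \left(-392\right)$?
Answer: $-2623529$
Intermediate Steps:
$\left(\left(-656616 + 216578\right) - 1560211\right) - \left(-1590\right) \left(-392\right) = \left(-440038 - 1560211\right) - 623280 = -2000249 - 623280 = -2623529$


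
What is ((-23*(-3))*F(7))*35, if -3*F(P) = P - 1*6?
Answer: -805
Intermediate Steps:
F(P) = 2 - P/3 (F(P) = -(P - 1*6)/3 = -(P - 6)/3 = -(-6 + P)/3 = 2 - P/3)
((-23*(-3))*F(7))*35 = ((-23*(-3))*(2 - 1/3*7))*35 = (69*(2 - 7/3))*35 = (69*(-1/3))*35 = -23*35 = -805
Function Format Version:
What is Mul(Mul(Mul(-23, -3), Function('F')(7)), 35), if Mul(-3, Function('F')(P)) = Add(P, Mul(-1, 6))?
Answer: -805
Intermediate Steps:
Function('F')(P) = Add(2, Mul(Rational(-1, 3), P)) (Function('F')(P) = Mul(Rational(-1, 3), Add(P, Mul(-1, 6))) = Mul(Rational(-1, 3), Add(P, -6)) = Mul(Rational(-1, 3), Add(-6, P)) = Add(2, Mul(Rational(-1, 3), P)))
Mul(Mul(Mul(-23, -3), Function('F')(7)), 35) = Mul(Mul(Mul(-23, -3), Add(2, Mul(Rational(-1, 3), 7))), 35) = Mul(Mul(69, Add(2, Rational(-7, 3))), 35) = Mul(Mul(69, Rational(-1, 3)), 35) = Mul(-23, 35) = -805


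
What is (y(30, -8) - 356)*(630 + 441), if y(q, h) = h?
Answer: -389844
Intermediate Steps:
(y(30, -8) - 356)*(630 + 441) = (-8 - 356)*(630 + 441) = -364*1071 = -389844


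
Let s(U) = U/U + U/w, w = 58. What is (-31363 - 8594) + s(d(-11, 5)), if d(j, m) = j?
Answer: -2317459/58 ≈ -39956.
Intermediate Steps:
s(U) = 1 + U/58 (s(U) = U/U + U/58 = 1 + U*(1/58) = 1 + U/58)
(-31363 - 8594) + s(d(-11, 5)) = (-31363 - 8594) + (1 + (1/58)*(-11)) = -39957 + (1 - 11/58) = -39957 + 47/58 = -2317459/58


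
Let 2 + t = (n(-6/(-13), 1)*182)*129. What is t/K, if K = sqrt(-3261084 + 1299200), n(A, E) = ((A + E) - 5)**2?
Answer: -1910735*I*sqrt(490471)/6376123 ≈ -209.87*I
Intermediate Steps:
n(A, E) = (-5 + A + E)**2
K = 2*I*sqrt(490471) (K = sqrt(-1961884) = 2*I*sqrt(490471) ≈ 1400.7*I)
t = 3821470/13 (t = -2 + ((-5 - 6/(-13) + 1)**2*182)*129 = -2 + ((-5 - 6*(-1/13) + 1)**2*182)*129 = -2 + ((-5 + 6/13 + 1)**2*182)*129 = -2 + ((-46/13)**2*182)*129 = -2 + ((2116/169)*182)*129 = -2 + (29624/13)*129 = -2 + 3821496/13 = 3821470/13 ≈ 2.9396e+5)
t/K = 3821470/(13*((2*I*sqrt(490471)))) = 3821470*(-I*sqrt(490471)/980942)/13 = -1910735*I*sqrt(490471)/6376123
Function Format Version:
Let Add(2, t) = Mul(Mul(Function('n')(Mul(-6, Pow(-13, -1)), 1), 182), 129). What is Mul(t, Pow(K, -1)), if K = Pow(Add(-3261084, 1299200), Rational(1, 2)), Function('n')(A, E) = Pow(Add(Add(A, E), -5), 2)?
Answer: Mul(Rational(-1910735, 6376123), I, Pow(490471, Rational(1, 2))) ≈ Mul(-209.87, I)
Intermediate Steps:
Function('n')(A, E) = Pow(Add(-5, A, E), 2)
K = Mul(2, I, Pow(490471, Rational(1, 2))) (K = Pow(-1961884, Rational(1, 2)) = Mul(2, I, Pow(490471, Rational(1, 2))) ≈ Mul(1400.7, I))
t = Rational(3821470, 13) (t = Add(-2, Mul(Mul(Pow(Add(-5, Mul(-6, Pow(-13, -1)), 1), 2), 182), 129)) = Add(-2, Mul(Mul(Pow(Add(-5, Mul(-6, Rational(-1, 13)), 1), 2), 182), 129)) = Add(-2, Mul(Mul(Pow(Add(-5, Rational(6, 13), 1), 2), 182), 129)) = Add(-2, Mul(Mul(Pow(Rational(-46, 13), 2), 182), 129)) = Add(-2, Mul(Mul(Rational(2116, 169), 182), 129)) = Add(-2, Mul(Rational(29624, 13), 129)) = Add(-2, Rational(3821496, 13)) = Rational(3821470, 13) ≈ 2.9396e+5)
Mul(t, Pow(K, -1)) = Mul(Rational(3821470, 13), Pow(Mul(2, I, Pow(490471, Rational(1, 2))), -1)) = Mul(Rational(3821470, 13), Mul(Rational(-1, 980942), I, Pow(490471, Rational(1, 2)))) = Mul(Rational(-1910735, 6376123), I, Pow(490471, Rational(1, 2)))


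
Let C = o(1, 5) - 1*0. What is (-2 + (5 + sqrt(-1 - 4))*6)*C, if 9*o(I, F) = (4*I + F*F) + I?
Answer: 280/3 + 20*I*sqrt(5) ≈ 93.333 + 44.721*I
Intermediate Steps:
o(I, F) = F**2/9 + 5*I/9 (o(I, F) = ((4*I + F*F) + I)/9 = ((4*I + F**2) + I)/9 = ((F**2 + 4*I) + I)/9 = (F**2 + 5*I)/9 = F**2/9 + 5*I/9)
C = 10/3 (C = ((1/9)*5**2 + (5/9)*1) - 1*0 = ((1/9)*25 + 5/9) + 0 = (25/9 + 5/9) + 0 = 10/3 + 0 = 10/3 ≈ 3.3333)
(-2 + (5 + sqrt(-1 - 4))*6)*C = (-2 + (5 + sqrt(-1 - 4))*6)*(10/3) = (-2 + (5 + sqrt(-5))*6)*(10/3) = (-2 + (5 + I*sqrt(5))*6)*(10/3) = (-2 + (30 + 6*I*sqrt(5)))*(10/3) = (28 + 6*I*sqrt(5))*(10/3) = 280/3 + 20*I*sqrt(5)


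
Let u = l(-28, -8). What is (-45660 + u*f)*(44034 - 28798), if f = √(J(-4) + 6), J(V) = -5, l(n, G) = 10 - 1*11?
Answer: -695690996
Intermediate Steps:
l(n, G) = -1 (l(n, G) = 10 - 11 = -1)
u = -1
f = 1 (f = √(-5 + 6) = √1 = 1)
(-45660 + u*f)*(44034 - 28798) = (-45660 - 1*1)*(44034 - 28798) = (-45660 - 1)*15236 = -45661*15236 = -695690996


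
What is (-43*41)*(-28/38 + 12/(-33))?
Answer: 405490/209 ≈ 1940.1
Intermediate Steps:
(-43*41)*(-28/38 + 12/(-33)) = -1763*(-28*1/38 + 12*(-1/33)) = -1763*(-14/19 - 4/11) = -1763*(-230/209) = 405490/209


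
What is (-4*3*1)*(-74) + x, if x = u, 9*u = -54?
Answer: 882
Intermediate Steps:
u = -6 (u = (⅑)*(-54) = -6)
x = -6
(-4*3*1)*(-74) + x = (-4*3*1)*(-74) - 6 = -12*1*(-74) - 6 = -12*(-74) - 6 = 888 - 6 = 882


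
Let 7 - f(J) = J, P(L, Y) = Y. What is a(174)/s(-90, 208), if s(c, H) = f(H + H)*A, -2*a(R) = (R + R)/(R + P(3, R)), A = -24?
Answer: -1/19632 ≈ -5.0937e-5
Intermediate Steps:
f(J) = 7 - J
a(R) = -½ (a(R) = -(R + R)/(2*(R + R)) = -2*R/(2*(2*R)) = -2*R*1/(2*R)/2 = -½*1 = -½)
s(c, H) = -168 + 48*H (s(c, H) = (7 - (H + H))*(-24) = (7 - 2*H)*(-24) = -168 + 48*H)
a(174)/s(-90, 208) = -1/(2*(-168 + 48*208)) = -1/(2*(-168 + 9984)) = -½/9816 = -½*1/9816 = -1/19632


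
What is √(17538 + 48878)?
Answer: 4*√4151 ≈ 257.71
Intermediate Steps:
√(17538 + 48878) = √66416 = 4*√4151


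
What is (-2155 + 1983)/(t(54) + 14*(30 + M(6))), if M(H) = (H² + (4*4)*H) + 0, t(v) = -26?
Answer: -86/1121 ≈ -0.076717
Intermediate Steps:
M(H) = H² + 16*H (M(H) = (H² + 16*H) + 0 = H² + 16*H)
(-2155 + 1983)/(t(54) + 14*(30 + M(6))) = (-2155 + 1983)/(-26 + 14*(30 + 6*(16 + 6))) = -172/(-26 + 14*(30 + 6*22)) = -172/(-26 + 14*(30 + 132)) = -172/(-26 + 14*162) = -172/(-26 + 2268) = -172/2242 = -172*1/2242 = -86/1121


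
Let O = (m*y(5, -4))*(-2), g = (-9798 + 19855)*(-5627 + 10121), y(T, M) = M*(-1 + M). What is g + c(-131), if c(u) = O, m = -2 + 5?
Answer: 45196038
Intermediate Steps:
m = 3
g = 45196158 (g = 10057*4494 = 45196158)
O = -120 (O = (3*(-4*(-1 - 4)))*(-2) = (3*(-4*(-5)))*(-2) = (3*20)*(-2) = 60*(-2) = -120)
c(u) = -120
g + c(-131) = 45196158 - 120 = 45196038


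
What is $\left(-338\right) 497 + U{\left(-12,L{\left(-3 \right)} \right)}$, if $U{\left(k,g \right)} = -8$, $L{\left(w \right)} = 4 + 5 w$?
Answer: $-167994$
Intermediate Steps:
$\left(-338\right) 497 + U{\left(-12,L{\left(-3 \right)} \right)} = \left(-338\right) 497 - 8 = -167986 - 8 = -167994$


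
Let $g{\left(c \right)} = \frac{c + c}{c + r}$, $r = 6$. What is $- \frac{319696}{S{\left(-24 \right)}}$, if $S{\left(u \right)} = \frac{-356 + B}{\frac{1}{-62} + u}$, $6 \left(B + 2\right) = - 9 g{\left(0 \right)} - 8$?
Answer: $- \frac{357020508}{16709} \approx -21367.0$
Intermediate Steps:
$g{\left(c \right)} = \frac{2 c}{6 + c}$ ($g{\left(c \right)} = \frac{c + c}{c + 6} = \frac{2 c}{6 + c}$)
$B = - \frac{10}{3}$ ($B = -2 + \frac{- 9 \cdot 2 \cdot 0 \frac{1}{6 + 0} - 8}{6} = -2 + \frac{- 9 \cdot 2 \cdot 0 \cdot \frac{1}{6} - 8}{6} = -2 + \frac{\left(-9\right) 0 - 8}{6} = -2 + \frac{0 - 8}{6} = -2 + \frac{1}{6} \left(-8\right) = -2 - \frac{4}{3} = - \frac{10}{3} \approx -3.3333$)
$S{\left(u \right)} = - \frac{1078}{3 \left(- \frac{1}{62} + u\right)}$ ($S{\left(u \right)} = \frac{-356 - \frac{10}{3}}{\frac{1}{-62} + u} = - \frac{1078}{3 \left(- \frac{1}{62} + u\right)}$)
$- \frac{319696}{S{\left(-24 \right)}} = - \frac{319696}{\left(-66836\right) \frac{1}{-3 + 186 \left(-24\right)}} = - \frac{319696}{\left(-66836\right) \frac{1}{-3 - 4464}} = - \frac{319696}{\left(-66836\right) \frac{1}{-4467}} = - \frac{319696}{\left(-66836\right) \left(- \frac{1}{4467}\right)} = - \frac{319696}{\frac{66836}{4467}} = \left(-319696\right) \frac{4467}{66836} = - \frac{357020508}{16709}$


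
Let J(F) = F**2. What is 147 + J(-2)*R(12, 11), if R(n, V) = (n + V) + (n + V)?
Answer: 331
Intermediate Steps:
R(n, V) = 2*V + 2*n (R(n, V) = (V + n) + (V + n) = 2*V + 2*n)
147 + J(-2)*R(12, 11) = 147 + (-2)**2*(2*11 + 2*12) = 147 + 4*(22 + 24) = 147 + 4*46 = 147 + 184 = 331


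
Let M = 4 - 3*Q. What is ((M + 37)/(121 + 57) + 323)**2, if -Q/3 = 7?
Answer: 829382401/7921 ≈ 1.0471e+5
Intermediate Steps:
Q = -21 (Q = -3*7 = -21)
M = 67 (M = 4 - 3*(-21) = 4 + 63 = 67)
((M + 37)/(121 + 57) + 323)**2 = ((67 + 37)/(121 + 57) + 323)**2 = (104/178 + 323)**2 = (104*(1/178) + 323)**2 = (52/89 + 323)**2 = (28799/89)**2 = 829382401/7921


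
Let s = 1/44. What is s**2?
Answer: 1/1936 ≈ 0.00051653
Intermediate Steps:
s = 1/44 ≈ 0.022727
s**2 = (1/44)**2 = 1/1936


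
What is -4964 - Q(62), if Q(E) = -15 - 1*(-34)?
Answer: -4983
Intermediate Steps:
Q(E) = 19 (Q(E) = -15 + 34 = 19)
-4964 - Q(62) = -4964 - 1*19 = -4964 - 19 = -4983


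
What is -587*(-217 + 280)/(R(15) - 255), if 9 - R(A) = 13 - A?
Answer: 36981/244 ≈ 151.56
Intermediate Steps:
R(A) = -4 + A (R(A) = 9 - (13 - A) = 9 + (-13 + A) = -4 + A)
-587*(-217 + 280)/(R(15) - 255) = -587*(-217 + 280)/((-4 + 15) - 255) = -36981/(11 - 255) = -36981/(-244) = -36981*(-1)/244 = -587*(-63/244) = 36981/244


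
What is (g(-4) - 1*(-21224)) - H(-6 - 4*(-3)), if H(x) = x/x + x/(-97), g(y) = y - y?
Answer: 2058637/97 ≈ 21223.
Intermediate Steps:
g(y) = 0
H(x) = 1 - x/97 (H(x) = 1 + x*(-1/97) = 1 - x/97)
(g(-4) - 1*(-21224)) - H(-6 - 4*(-3)) = (0 - 1*(-21224)) - (1 - (-6 - 4*(-3))/97) = (0 + 21224) - (1 - (-6 + 12)/97) = 21224 - (1 - 1/97*6) = 21224 - (1 - 6/97) = 21224 - 1*91/97 = 21224 - 91/97 = 2058637/97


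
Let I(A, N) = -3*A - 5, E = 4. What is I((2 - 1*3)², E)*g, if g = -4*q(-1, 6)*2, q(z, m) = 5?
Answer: 320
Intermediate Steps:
g = -40 (g = -4*5*2 = -20*2 = -40)
I(A, N) = -5 - 3*A
I((2 - 1*3)², E)*g = (-5 - 3*(2 - 1*3)²)*(-40) = (-5 - 3*(2 - 3)²)*(-40) = (-5 - 3*(-1)²)*(-40) = (-5 - 3*1)*(-40) = (-5 - 3)*(-40) = -8*(-40) = 320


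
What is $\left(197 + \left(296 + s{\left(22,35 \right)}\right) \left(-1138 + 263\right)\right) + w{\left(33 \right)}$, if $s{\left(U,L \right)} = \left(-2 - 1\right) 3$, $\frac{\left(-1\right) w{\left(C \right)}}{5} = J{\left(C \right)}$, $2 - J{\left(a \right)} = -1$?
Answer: $-250943$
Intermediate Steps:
$J{\left(a \right)} = 3$ ($J{\left(a \right)} = 2 - -1 = 2 + 1 = 3$)
$w{\left(C \right)} = -15$ ($w{\left(C \right)} = \left(-5\right) 3 = -15$)
$s{\left(U,L \right)} = -9$ ($s{\left(U,L \right)} = \left(-3\right) 3 = -9$)
$\left(197 + \left(296 + s{\left(22,35 \right)}\right) \left(-1138 + 263\right)\right) + w{\left(33 \right)} = \left(197 + \left(296 - 9\right) \left(-1138 + 263\right)\right) - 15 = \left(197 + 287 \left(-875\right)\right) - 15 = \left(197 - 251125\right) - 15 = -250928 - 15 = -250943$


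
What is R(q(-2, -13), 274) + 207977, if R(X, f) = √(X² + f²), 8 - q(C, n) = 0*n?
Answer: 207977 + 34*√65 ≈ 2.0825e+5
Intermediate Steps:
q(C, n) = 8 (q(C, n) = 8 - 0*n = 8 - 1*0 = 8 + 0 = 8)
R(q(-2, -13), 274) + 207977 = √(8² + 274²) + 207977 = √(64 + 75076) + 207977 = √75140 + 207977 = 34*√65 + 207977 = 207977 + 34*√65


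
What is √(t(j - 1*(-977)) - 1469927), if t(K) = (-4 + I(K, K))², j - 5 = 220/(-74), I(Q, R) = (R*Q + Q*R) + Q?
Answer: √6894251333827818649/1369 ≈ 1.9180e+6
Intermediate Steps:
I(Q, R) = Q + 2*Q*R (I(Q, R) = (Q*R + Q*R) + Q = 2*Q*R + Q = Q + 2*Q*R)
j = 75/37 (j = 5 + 220/(-74) = 5 + 220*(-1/74) = 5 - 110/37 = 75/37 ≈ 2.0270)
t(K) = (-4 + K*(1 + 2*K))²
√(t(j - 1*(-977)) - 1469927) = √((-4 + (75/37 - 1*(-977))*(1 + 2*(75/37 - 1*(-977))))² - 1469927) = √((-4 + (75/37 + 977)*(1 + 2*(75/37 + 977)))² - 1469927) = √((-4 + 36224*(1 + 2*(36224/37))/37)² - 1469927) = √((-4 + 36224*(1 + 72448/37)/37)² - 1469927) = √((-4 + (36224/37)*(72485/37))² - 1469927) = √((-4 + 2625696640/1369)² - 1469927) = √((2625691164/1369)² - 1469927) = √(6894254088707674896/1874161 - 1469927) = √(6894251333827818649/1874161) = √6894251333827818649/1369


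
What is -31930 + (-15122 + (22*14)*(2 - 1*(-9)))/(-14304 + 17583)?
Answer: -104710204/3279 ≈ -31934.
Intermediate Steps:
-31930 + (-15122 + (22*14)*(2 - 1*(-9)))/(-14304 + 17583) = -31930 + (-15122 + 308*(2 + 9))/3279 = -31930 + (-15122 + 308*11)*(1/3279) = -31930 + (-15122 + 3388)*(1/3279) = -31930 - 11734*1/3279 = -31930 - 11734/3279 = -104710204/3279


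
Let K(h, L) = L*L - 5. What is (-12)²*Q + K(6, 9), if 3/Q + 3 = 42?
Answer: 1132/13 ≈ 87.077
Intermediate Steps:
Q = 1/13 (Q = 3/(-3 + 42) = 3/39 = 3*(1/39) = 1/13 ≈ 0.076923)
K(h, L) = -5 + L² (K(h, L) = L² - 5 = -5 + L²)
(-12)²*Q + K(6, 9) = (-12)²*(1/13) + (-5 + 9²) = 144*(1/13) + (-5 + 81) = 144/13 + 76 = 1132/13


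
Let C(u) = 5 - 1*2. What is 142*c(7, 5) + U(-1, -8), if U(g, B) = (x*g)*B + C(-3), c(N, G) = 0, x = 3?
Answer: 27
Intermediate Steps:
C(u) = 3 (C(u) = 5 - 2 = 3)
U(g, B) = 3 + 3*B*g (U(g, B) = (3*g)*B + 3 = 3*B*g + 3 = 3 + 3*B*g)
142*c(7, 5) + U(-1, -8) = 142*0 + (3 + 3*(-8)*(-1)) = 0 + (3 + 24) = 0 + 27 = 27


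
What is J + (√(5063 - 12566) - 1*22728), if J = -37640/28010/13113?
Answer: -834788375228/36729513 + I*√7503 ≈ -22728.0 + 86.62*I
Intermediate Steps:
J = -3764/36729513 (J = -37640*1/28010*(1/13113) = -3764/2801*1/13113 = -3764/36729513 ≈ -0.00010248)
J + (√(5063 - 12566) - 1*22728) = -3764/36729513 + (√(5063 - 12566) - 1*22728) = -3764/36729513 + (√(-7503) - 22728) = -3764/36729513 + (I*√7503 - 22728) = -3764/36729513 + (-22728 + I*√7503) = -834788375228/36729513 + I*√7503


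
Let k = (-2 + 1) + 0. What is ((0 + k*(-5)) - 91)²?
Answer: 7396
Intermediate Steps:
k = -1 (k = -1 + 0 = -1)
((0 + k*(-5)) - 91)² = ((0 - 1*(-5)) - 91)² = ((0 + 5) - 91)² = (5 - 91)² = (-86)² = 7396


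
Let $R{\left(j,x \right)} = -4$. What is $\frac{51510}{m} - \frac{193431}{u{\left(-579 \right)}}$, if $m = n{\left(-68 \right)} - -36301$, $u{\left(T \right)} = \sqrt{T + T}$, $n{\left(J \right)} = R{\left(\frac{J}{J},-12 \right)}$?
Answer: $\frac{17170}{12099} + \frac{64477 i \sqrt{1158}}{386} \approx 1.4191 + 5684.2 i$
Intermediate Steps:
$n{\left(J \right)} = -4$
$u{\left(T \right)} = \sqrt{2} \sqrt{T}$ ($u{\left(T \right)} = \sqrt{2 T} = \sqrt{2} \sqrt{T}$)
$m = 36297$ ($m = -4 - -36301 = -4 + 36301 = 36297$)
$\frac{51510}{m} - \frac{193431}{u{\left(-579 \right)}} = \frac{51510}{36297} - \frac{193431}{\sqrt{2} \sqrt{-579}} = 51510 \cdot \frac{1}{36297} - \frac{193431}{\sqrt{2} i \sqrt{579}} = \frac{17170}{12099} - \frac{193431}{i \sqrt{1158}} = \frac{17170}{12099} - 193431 \left(- \frac{i \sqrt{1158}}{1158}\right) = \frac{17170}{12099} + \frac{64477 i \sqrt{1158}}{386}$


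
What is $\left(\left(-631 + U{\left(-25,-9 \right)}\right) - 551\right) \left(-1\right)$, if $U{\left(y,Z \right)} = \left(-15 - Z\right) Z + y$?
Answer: $1153$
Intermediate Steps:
$U{\left(y,Z \right)} = y + Z \left(-15 - Z\right)$ ($U{\left(y,Z \right)} = Z \left(-15 - Z\right) + y = y + Z \left(-15 - Z\right)$)
$\left(\left(-631 + U{\left(-25,-9 \right)}\right) - 551\right) \left(-1\right) = \left(\left(-631 - -29\right) - 551\right) \left(-1\right) = \left(\left(-631 + 29\right) - 551\right) \left(-1\right) = \left(-602 - 551\right) \left(-1\right) = \left(-1153\right) \left(-1\right) = 1153$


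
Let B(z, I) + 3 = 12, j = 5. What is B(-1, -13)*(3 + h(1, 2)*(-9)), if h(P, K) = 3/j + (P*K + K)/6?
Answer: -378/5 ≈ -75.600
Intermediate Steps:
h(P, K) = 3/5 + K/6 + K*P/6 (h(P, K) = 3/5 + (P*K + K)/6 = 3*(1/5) + (K*P + K)*(1/6) = 3/5 + (K + K*P)*(1/6) = 3/5 + (K/6 + K*P/6) = 3/5 + K/6 + K*P/6)
B(z, I) = 9 (B(z, I) = -3 + 12 = 9)
B(-1, -13)*(3 + h(1, 2)*(-9)) = 9*(3 + (3/5 + (1/6)*2*(1 + 1))*(-9)) = 9*(3 + (3/5 + (1/6)*2*2)*(-9)) = 9*(3 + (3/5 + 2/3)*(-9)) = 9*(3 + (19/15)*(-9)) = 9*(3 - 57/5) = 9*(-42/5) = -378/5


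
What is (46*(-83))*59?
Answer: -225262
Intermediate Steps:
(46*(-83))*59 = -3818*59 = -225262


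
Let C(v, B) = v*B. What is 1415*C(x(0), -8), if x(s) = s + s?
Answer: 0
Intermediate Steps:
x(s) = 2*s
C(v, B) = B*v
1415*C(x(0), -8) = 1415*(-16*0) = 1415*(-8*0) = 1415*0 = 0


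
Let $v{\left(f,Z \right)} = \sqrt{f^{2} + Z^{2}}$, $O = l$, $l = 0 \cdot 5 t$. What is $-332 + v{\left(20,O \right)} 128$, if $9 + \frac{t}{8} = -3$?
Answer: $2228$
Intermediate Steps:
$t = -96$ ($t = -72 + 8 \left(-3\right) = -72 - 24 = -96$)
$l = 0$ ($l = 0 \cdot 5 \left(-96\right) = 0 \left(-96\right) = 0$)
$O = 0$
$v{\left(f,Z \right)} = \sqrt{Z^{2} + f^{2}}$
$-332 + v{\left(20,O \right)} 128 = -332 + \sqrt{0^{2} + 20^{2}} \cdot 128 = -332 + \sqrt{0 + 400} \cdot 128 = -332 + \sqrt{400} \cdot 128 = -332 + 20 \cdot 128 = -332 + 2560 = 2228$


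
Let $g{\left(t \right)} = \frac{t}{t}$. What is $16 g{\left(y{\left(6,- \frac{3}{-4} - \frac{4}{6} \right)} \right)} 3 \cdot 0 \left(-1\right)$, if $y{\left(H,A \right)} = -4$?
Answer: $0$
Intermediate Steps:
$g{\left(t \right)} = 1$
$16 g{\left(y{\left(6,- \frac{3}{-4} - \frac{4}{6} \right)} \right)} 3 \cdot 0 \left(-1\right) = 16 \cdot 1 \cdot 3 \cdot 0 \left(-1\right) = 16 \cdot 0 \left(-1\right) = 16 \cdot 0 = 0$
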